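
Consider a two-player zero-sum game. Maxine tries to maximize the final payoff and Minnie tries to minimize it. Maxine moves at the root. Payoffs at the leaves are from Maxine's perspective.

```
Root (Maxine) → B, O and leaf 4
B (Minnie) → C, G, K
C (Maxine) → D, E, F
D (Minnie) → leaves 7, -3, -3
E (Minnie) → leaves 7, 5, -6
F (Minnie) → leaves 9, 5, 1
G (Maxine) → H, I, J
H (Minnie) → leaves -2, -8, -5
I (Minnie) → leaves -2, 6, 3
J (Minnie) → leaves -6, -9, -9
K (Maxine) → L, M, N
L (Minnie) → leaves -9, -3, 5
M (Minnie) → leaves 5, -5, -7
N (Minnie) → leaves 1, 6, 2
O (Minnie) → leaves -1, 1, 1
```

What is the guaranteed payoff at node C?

1

D: min(7, -3, -3) = -3
E: min(7, 5, -6) = -6
F: min(9, 5, 1) = 1
C: max(-3, -6, 1) = 1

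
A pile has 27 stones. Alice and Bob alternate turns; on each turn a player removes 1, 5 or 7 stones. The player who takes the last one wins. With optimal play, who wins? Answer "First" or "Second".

First

Mark each pile size as W (mover wins) or L (mover loses):
i:   0  1  2  3  4  5  6  7  8  9 10 11 12 13 14 15 16 17 18 19 20 21 22 23 24 25 26 27
     L  W  L  W  L  W  L  W  L  W  L  W  L  W  L  W  L  W  L  W  L  W  L  W  L  W  L  W
Position 27 is W, so the first player wins.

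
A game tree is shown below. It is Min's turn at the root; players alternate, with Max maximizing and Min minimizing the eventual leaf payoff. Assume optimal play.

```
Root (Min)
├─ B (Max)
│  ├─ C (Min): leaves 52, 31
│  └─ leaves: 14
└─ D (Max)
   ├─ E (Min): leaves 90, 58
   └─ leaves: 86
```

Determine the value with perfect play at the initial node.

C (Min): min(52, 31) = 31
B (Max): max(31, 14) = 31
E (Min): min(90, 58) = 58
D (Max): max(58, 86) = 86
Root (Min): min(31, 86) = 31

31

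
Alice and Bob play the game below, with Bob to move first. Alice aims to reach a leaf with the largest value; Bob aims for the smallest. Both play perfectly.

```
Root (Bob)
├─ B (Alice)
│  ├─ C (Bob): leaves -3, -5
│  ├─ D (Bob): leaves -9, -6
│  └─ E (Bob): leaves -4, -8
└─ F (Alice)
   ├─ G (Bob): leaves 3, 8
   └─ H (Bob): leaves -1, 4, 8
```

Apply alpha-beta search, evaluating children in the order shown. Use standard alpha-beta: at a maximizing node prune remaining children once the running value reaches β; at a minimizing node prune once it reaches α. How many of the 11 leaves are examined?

C [α=-∞,β=+∞]: v=-5
D [α=-5,β=+∞]: v=-9 after child 1 ≤ α → α-cutoff, skip 1
E [α=-5,β=+∞]: v=-8
B [α=-∞,β=+∞]: v=-5
G [α=-∞,β=-5]: v=3
F [α=-∞,β=-5]: v=3 after child 1 ≥ β → β-cutoff, skip 1
Root [α=-∞,β=+∞]: v=-5
Leaves evaluated: 7 of 11.

7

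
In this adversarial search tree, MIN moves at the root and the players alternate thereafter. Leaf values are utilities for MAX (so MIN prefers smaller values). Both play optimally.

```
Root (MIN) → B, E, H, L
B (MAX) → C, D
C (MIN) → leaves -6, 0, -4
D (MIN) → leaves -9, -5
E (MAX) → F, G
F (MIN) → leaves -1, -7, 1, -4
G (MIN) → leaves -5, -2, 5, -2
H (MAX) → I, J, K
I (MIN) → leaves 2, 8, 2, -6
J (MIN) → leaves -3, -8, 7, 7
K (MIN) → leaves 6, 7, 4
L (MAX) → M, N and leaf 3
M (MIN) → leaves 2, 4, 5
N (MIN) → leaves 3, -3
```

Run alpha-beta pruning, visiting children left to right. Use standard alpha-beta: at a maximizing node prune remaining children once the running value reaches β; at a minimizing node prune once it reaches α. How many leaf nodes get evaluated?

C [α=-∞,β=+∞]: v=-6
D [α=-6,β=+∞]: v=-9 after child 1 ≤ α → α-cutoff, skip 1
B [α=-∞,β=+∞]: v=-6
F [α=-∞,β=-6]: v=-7
G [α=-7,β=-6]: v=-5
E [α=-∞,β=-6]: v=-5
I [α=-∞,β=-6]: v=-6
H [α=-∞,β=-6]: v=-6 after child 1 ≥ β → β-cutoff, skip 2
M [α=-∞,β=-6]: v=2
L [α=-∞,β=-6]: v=2 after child 1 ≥ β → β-cutoff, skip 2
Root [α=-∞,β=+∞]: v=-6
Leaves evaluated: 19 of 30.

19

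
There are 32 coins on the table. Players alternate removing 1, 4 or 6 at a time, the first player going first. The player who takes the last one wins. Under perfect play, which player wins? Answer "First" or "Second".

Mark each pile size as W (mover wins) or L (mover loses):
i:   0  1  2  3  4  5  6  7  8  9 10 11 12 13 14 15 16 17 18 19 20 21 22 23 24 25 26 27 28 29 30 31 32
     L  W  L  W  W  L  W  L  W  W  L  W  L  W  W  L  W  L  W  W  L  W  L  W  W  L  W  L  W  W  L  W  L
Position 32 is L, so the second player wins.

Second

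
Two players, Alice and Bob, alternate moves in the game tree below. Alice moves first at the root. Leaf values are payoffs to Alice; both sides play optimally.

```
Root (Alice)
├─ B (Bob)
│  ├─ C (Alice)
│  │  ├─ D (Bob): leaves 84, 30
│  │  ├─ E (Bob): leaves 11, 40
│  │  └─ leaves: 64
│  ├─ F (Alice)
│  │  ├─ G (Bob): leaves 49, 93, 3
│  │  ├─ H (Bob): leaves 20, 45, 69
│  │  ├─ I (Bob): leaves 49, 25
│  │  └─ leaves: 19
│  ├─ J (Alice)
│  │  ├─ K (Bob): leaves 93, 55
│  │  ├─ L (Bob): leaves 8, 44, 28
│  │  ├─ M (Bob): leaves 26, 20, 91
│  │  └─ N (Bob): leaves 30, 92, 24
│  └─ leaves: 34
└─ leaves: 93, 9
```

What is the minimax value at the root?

D (Bob): min(84, 30) = 30
E (Bob): min(11, 40) = 11
C (Alice): max(30, 11, 64) = 64
G (Bob): min(49, 93, 3) = 3
H (Bob): min(20, 45, 69) = 20
I (Bob): min(49, 25) = 25
F (Alice): max(3, 20, 25, 19) = 25
K (Bob): min(93, 55) = 55
L (Bob): min(8, 44, 28) = 8
M (Bob): min(26, 20, 91) = 20
N (Bob): min(30, 92, 24) = 24
J (Alice): max(55, 8, 20, 24) = 55
B (Bob): min(64, 25, 55, 34) = 25
Root (Alice): max(25, 93, 9) = 93

93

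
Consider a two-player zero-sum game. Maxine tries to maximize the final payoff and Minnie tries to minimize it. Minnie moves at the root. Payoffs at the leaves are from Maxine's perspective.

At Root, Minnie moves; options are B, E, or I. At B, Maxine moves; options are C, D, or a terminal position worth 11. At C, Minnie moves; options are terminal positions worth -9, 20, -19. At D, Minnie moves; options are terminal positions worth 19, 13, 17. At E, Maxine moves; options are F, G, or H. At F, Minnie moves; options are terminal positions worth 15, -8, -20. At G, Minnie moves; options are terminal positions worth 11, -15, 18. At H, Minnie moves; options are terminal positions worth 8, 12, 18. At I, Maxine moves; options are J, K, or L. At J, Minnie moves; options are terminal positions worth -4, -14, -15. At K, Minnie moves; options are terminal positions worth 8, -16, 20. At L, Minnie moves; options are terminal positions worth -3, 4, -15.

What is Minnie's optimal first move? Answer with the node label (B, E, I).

I

C (Minnie): min(-9, 20, -19) = -19
D (Minnie): min(19, 13, 17) = 13
B (Maxine): max(-19, 13, 11) = 13
F (Minnie): min(15, -8, -20) = -20
G (Minnie): min(11, -15, 18) = -15
H (Minnie): min(8, 12, 18) = 8
E (Maxine): max(-20, -15, 8) = 8
J (Minnie): min(-4, -14, -15) = -15
K (Minnie): min(8, -16, 20) = -16
L (Minnie): min(-3, 4, -15) = -15
I (Maxine): max(-15, -16, -15) = -15
Root (Minnie): min(13, 8, -15) = -15
Minnie picks the child with the lowest value: I (value -15).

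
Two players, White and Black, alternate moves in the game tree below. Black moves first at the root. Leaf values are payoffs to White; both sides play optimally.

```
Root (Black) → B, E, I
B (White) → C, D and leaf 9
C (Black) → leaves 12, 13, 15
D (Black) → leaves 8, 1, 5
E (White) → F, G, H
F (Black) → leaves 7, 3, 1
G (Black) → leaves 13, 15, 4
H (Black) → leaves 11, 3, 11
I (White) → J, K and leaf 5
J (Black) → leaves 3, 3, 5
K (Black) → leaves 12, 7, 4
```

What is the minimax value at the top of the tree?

4

C (Black): min(12, 13, 15) = 12
D (Black): min(8, 1, 5) = 1
B (White): max(12, 1, 9) = 12
F (Black): min(7, 3, 1) = 1
G (Black): min(13, 15, 4) = 4
H (Black): min(11, 3, 11) = 3
E (White): max(1, 4, 3) = 4
J (Black): min(3, 3, 5) = 3
K (Black): min(12, 7, 4) = 4
I (White): max(3, 4, 5) = 5
Root (Black): min(12, 4, 5) = 4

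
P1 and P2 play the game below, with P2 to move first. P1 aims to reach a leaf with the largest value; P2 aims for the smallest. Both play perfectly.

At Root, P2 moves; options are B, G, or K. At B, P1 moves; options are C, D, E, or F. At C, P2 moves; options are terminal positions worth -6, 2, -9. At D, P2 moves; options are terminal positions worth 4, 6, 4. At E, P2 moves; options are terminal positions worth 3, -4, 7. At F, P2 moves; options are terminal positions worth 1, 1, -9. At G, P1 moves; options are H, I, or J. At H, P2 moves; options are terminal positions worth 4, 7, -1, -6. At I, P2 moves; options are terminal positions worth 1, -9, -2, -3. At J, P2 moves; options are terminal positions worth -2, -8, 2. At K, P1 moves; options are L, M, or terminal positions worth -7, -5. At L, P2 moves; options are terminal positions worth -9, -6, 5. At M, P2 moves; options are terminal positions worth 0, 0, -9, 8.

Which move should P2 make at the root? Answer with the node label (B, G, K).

C (P2): min(-6, 2, -9) = -9
D (P2): min(4, 6, 4) = 4
E (P2): min(3, -4, 7) = -4
F (P2): min(1, 1, -9) = -9
B (P1): max(-9, 4, -4, -9) = 4
H (P2): min(4, 7, -1, -6) = -6
I (P2): min(1, -9, -2, -3) = -9
J (P2): min(-2, -8, 2) = -8
G (P1): max(-6, -9, -8) = -6
L (P2): min(-9, -6, 5) = -9
M (P2): min(0, 0, -9, 8) = -9
K (P1): max(-9, -9, -7, -5) = -5
Root (P2): min(4, -6, -5) = -6
P2 picks the child with the lowest value: G (value -6).

G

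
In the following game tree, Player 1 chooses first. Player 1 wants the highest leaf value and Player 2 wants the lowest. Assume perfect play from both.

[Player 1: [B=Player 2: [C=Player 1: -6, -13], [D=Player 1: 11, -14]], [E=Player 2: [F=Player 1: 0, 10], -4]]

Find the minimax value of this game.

C (Player 1): max(-6, -13) = -6
D (Player 1): max(11, -14) = 11
B (Player 2): min(-6, 11) = -6
F (Player 1): max(0, 10) = 10
E (Player 2): min(10, -4) = -4
Root (Player 1): max(-6, -4) = -4

-4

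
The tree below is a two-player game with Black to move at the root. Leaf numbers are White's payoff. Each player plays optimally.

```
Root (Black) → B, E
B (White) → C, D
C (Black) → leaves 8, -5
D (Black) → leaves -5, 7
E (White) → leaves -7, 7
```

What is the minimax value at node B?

-5

C: min(8, -5) = -5
D: min(-5, 7) = -5
B: max(-5, -5) = -5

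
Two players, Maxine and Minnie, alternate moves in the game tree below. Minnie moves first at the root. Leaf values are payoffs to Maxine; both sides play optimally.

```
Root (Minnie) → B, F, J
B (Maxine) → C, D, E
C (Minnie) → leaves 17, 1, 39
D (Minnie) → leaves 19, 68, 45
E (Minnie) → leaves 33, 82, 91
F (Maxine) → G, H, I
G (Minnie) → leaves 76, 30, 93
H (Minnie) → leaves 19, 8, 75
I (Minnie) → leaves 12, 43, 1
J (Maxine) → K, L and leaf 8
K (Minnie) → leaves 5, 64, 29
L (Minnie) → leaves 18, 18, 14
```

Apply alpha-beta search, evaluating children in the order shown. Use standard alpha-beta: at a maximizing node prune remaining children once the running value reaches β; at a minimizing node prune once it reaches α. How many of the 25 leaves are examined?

C [α=-∞,β=+∞]: v=1
D [α=1,β=+∞]: v=19
E [α=19,β=+∞]: v=33
B [α=-∞,β=+∞]: v=33
G [α=-∞,β=33]: v=30
H [α=30,β=33]: v=19 after child 1 ≤ α → α-cutoff, skip 2
I [α=30,β=33]: v=12 after child 1 ≤ α → α-cutoff, skip 2
F [α=-∞,β=33]: v=30
K [α=-∞,β=30]: v=5
L [α=5,β=30]: v=14
J [α=-∞,β=30]: v=14
Root [α=-∞,β=+∞]: v=14
Leaves evaluated: 21 of 25.

21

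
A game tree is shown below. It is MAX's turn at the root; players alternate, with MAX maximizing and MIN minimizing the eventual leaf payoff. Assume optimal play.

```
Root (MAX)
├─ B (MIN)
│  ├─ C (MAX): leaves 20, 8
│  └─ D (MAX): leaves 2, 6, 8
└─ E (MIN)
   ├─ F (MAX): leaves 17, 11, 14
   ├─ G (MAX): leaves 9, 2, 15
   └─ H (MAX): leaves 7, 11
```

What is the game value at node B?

8

C: max(20, 8) = 20
D: max(2, 6, 8) = 8
B: min(20, 8) = 8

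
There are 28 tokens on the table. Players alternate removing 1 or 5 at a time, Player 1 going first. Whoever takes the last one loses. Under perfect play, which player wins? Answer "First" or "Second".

W/L table (W = player to move can force a win):
i:   0  1  2  3  4  5  6  7  8  9 10 11 12 13 14 15 16 17 18 19 20 21 22 23 24 25 26 27 28
     W  L  W  L  W  L  W  L  W  L  W  L  W  L  W  L  W  L  W  L  W  L  W  L  W  L  W  L  W
Position 28 is W, so the first player wins.

First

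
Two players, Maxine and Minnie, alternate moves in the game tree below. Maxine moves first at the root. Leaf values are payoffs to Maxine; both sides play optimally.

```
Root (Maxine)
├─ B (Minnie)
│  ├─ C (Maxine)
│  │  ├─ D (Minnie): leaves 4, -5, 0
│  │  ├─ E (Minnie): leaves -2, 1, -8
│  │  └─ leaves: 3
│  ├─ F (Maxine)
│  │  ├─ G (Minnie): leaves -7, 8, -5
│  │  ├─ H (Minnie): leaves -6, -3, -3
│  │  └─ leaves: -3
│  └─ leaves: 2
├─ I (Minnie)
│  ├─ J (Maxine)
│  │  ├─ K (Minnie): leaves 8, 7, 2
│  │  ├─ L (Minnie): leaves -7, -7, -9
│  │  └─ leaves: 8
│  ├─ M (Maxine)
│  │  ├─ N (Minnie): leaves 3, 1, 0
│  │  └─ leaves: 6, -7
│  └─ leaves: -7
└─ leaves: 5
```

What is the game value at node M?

N: min(3, 1, 0) = 0
M: max(0, 6, -7) = 6

6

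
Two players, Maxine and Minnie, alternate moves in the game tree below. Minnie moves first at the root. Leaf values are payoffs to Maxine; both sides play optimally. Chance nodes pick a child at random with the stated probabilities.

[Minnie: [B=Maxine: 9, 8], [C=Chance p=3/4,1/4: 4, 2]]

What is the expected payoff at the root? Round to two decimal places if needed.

3.5

B (Maxine): max(9, 8) = 9
C (Chance): 3/4·4 + 1/4·2 = 3.5
Root (Minnie): min(9, 3.5) = 3.5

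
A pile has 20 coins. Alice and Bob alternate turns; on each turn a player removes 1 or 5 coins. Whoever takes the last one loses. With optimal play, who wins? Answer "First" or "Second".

First

i:   0  1  2  3  4  5  6  7  8  9 10 11 12 13 14 15 16 17 18 19 20
     W  L  W  L  W  L  W  L  W  L  W  L  W  L  W  L  W  L  W  L  W
Position 20 is W, so the first player wins.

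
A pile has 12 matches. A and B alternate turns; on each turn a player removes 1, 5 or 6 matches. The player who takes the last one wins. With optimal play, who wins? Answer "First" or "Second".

Positions where the player to move wins (W) vs loses (L):
i:   0  1  2  3  4  5  6  7  8  9 10 11 12
     L  W  L  W  L  W  W  W  W  W  W  L  W
Position 12 is W, so the first player wins.

First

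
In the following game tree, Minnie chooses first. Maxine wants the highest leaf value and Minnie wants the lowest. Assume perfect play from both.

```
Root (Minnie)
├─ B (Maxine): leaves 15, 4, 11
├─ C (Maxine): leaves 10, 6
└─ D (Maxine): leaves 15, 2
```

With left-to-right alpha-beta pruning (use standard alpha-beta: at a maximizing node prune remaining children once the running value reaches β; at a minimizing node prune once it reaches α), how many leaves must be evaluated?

B [α=-∞,β=+∞]: v=15
C [α=-∞,β=15]: v=10
D [α=-∞,β=10]: v=15 after child 1 ≥ β → β-cutoff, skip 1
Root [α=-∞,β=+∞]: v=10
Leaves evaluated: 6 of 7.

6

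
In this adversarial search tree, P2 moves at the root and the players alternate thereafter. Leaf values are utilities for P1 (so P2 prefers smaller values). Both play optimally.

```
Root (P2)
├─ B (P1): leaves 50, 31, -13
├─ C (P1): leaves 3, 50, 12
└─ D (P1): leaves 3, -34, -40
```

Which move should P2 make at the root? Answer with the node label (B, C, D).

D

B (P1): max(50, 31, -13) = 50
C (P1): max(3, 50, 12) = 50
D (P1): max(3, -34, -40) = 3
Root (P2): min(50, 50, 3) = 3
P2 picks the child with the lowest value: D (value 3).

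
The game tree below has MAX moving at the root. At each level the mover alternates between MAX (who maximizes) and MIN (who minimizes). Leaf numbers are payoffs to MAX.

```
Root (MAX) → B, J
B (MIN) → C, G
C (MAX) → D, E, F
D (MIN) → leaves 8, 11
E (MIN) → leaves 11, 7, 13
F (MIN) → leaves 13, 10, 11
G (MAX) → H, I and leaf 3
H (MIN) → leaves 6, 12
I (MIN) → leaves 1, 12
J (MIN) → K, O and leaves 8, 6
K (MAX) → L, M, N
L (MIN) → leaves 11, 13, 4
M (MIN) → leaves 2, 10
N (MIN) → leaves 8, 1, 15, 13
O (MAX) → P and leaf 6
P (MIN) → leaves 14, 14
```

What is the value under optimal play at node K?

L: min(11, 13, 4) = 4
M: min(2, 10) = 2
N: min(8, 1, 15, 13) = 1
K: max(4, 2, 1) = 4

4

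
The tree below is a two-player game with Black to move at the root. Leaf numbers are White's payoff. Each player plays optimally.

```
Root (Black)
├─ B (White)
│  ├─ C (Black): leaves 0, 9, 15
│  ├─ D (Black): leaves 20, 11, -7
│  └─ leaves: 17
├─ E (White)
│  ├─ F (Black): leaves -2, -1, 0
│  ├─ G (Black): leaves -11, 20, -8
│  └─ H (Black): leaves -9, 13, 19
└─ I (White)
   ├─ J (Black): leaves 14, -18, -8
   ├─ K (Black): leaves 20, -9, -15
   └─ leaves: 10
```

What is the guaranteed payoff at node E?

-2

F: min(-2, -1, 0) = -2
G: min(-11, 20, -8) = -11
H: min(-9, 13, 19) = -9
E: max(-2, -11, -9) = -2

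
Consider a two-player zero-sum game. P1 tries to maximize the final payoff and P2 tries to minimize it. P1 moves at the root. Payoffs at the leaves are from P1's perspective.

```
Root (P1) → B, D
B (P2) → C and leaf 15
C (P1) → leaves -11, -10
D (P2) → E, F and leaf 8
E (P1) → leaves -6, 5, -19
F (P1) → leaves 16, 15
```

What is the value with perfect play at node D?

5

E: max(-6, 5, -19) = 5
F: max(16, 15) = 16
D: min(5, 16, 8) = 5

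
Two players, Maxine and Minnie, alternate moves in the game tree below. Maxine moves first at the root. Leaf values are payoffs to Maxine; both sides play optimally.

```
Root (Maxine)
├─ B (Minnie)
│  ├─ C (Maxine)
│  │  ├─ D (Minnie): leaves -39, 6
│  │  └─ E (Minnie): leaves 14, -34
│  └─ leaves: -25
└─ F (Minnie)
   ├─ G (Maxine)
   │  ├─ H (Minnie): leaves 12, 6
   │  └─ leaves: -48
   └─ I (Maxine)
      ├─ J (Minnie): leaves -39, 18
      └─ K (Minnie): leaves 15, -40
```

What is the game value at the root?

D (Minnie): min(-39, 6) = -39
E (Minnie): min(14, -34) = -34
C (Maxine): max(-39, -34) = -34
B (Minnie): min(-34, -25) = -34
H (Minnie): min(12, 6) = 6
G (Maxine): max(6, -48) = 6
J (Minnie): min(-39, 18) = -39
K (Minnie): min(15, -40) = -40
I (Maxine): max(-39, -40) = -39
F (Minnie): min(6, -39) = -39
Root (Maxine): max(-34, -39) = -34

-34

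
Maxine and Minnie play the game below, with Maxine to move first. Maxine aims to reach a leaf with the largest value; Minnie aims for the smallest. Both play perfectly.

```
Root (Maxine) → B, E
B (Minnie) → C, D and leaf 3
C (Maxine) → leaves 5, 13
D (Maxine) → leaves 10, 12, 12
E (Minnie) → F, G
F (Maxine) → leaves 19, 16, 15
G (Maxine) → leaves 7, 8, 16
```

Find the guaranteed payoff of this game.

C (Maxine): max(5, 13) = 13
D (Maxine): max(10, 12, 12) = 12
B (Minnie): min(13, 12, 3) = 3
F (Maxine): max(19, 16, 15) = 19
G (Maxine): max(7, 8, 16) = 16
E (Minnie): min(19, 16) = 16
Root (Maxine): max(3, 16) = 16

16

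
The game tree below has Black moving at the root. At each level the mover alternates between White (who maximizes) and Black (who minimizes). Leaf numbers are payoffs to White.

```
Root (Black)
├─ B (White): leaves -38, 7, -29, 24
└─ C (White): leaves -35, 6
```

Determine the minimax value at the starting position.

6

B (White): max(-38, 7, -29, 24) = 24
C (White): max(-35, 6) = 6
Root (Black): min(24, 6) = 6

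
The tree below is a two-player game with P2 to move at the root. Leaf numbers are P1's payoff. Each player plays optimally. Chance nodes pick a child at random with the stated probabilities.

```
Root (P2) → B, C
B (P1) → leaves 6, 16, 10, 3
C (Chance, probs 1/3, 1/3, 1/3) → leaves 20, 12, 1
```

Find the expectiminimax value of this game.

11

B (P1): max(6, 16, 10, 3) = 16
C (Chance): 1/3·20 + 1/3·12 + 1/3·1 = 11
Root (P2): min(16, 11) = 11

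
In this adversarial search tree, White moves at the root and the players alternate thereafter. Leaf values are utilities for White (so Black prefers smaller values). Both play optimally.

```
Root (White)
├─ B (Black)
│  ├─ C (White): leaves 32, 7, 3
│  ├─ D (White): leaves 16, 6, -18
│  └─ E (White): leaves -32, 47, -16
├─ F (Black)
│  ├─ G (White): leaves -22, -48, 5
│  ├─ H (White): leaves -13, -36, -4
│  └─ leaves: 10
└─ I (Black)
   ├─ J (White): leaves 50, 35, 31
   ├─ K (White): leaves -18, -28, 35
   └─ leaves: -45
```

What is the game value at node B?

16

C: max(32, 7, 3) = 32
D: max(16, 6, -18) = 16
E: max(-32, 47, -16) = 47
B: min(32, 16, 47) = 16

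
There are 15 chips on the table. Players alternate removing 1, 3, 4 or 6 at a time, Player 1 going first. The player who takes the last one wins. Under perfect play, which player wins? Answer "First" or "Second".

First

W/L table (W = player to move can force a win):
i:   0  1  2  3  4  5  6  7  8  9 10 11 12 13 14 15
     L  W  L  W  W  W  W  L  W  L  W  W  W  W  L  W
Position 15 is W, so the first player wins.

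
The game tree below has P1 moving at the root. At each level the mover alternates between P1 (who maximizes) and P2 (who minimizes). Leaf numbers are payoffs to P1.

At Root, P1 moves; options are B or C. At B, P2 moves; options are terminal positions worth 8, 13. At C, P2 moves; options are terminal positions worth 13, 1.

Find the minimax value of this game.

8

B (P2): min(8, 13) = 8
C (P2): min(13, 1) = 1
Root (P1): max(8, 1) = 8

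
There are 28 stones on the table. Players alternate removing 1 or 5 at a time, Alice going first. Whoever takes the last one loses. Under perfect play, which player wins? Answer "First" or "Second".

i:   0  1  2  3  4  5  6  7  8  9 10 11 12 13 14 15 16 17 18 19 20 21 22 23 24 25 26 27 28
     W  L  W  L  W  L  W  L  W  L  W  L  W  L  W  L  W  L  W  L  W  L  W  L  W  L  W  L  W
Position 28 is W, so the first player wins.

First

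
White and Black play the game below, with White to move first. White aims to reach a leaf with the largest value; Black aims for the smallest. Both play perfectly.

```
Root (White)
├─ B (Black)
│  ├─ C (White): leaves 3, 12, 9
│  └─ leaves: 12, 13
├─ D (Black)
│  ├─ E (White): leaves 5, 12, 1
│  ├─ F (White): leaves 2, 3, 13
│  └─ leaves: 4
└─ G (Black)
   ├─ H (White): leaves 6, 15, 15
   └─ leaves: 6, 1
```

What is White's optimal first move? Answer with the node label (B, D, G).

B

C (White): max(3, 12, 9) = 12
B (Black): min(12, 12, 13) = 12
E (White): max(5, 12, 1) = 12
F (White): max(2, 3, 13) = 13
D (Black): min(12, 13, 4) = 4
H (White): max(6, 15, 15) = 15
G (Black): min(15, 6, 1) = 1
Root (White): max(12, 4, 1) = 12
White picks the child with the highest value: B (value 12).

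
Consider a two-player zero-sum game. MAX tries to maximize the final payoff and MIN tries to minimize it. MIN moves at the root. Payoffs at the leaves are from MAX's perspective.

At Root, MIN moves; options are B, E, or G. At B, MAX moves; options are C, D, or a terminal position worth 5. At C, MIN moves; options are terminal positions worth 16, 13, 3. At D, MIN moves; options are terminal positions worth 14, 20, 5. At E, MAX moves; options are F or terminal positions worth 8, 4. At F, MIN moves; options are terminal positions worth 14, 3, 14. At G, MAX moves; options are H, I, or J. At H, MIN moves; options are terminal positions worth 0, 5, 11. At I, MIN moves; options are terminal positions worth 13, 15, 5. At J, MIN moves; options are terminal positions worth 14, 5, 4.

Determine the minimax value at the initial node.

5

C (MIN): min(16, 13, 3) = 3
D (MIN): min(14, 20, 5) = 5
B (MAX): max(3, 5, 5) = 5
F (MIN): min(14, 3, 14) = 3
E (MAX): max(3, 8, 4) = 8
H (MIN): min(0, 5, 11) = 0
I (MIN): min(13, 15, 5) = 5
J (MIN): min(14, 5, 4) = 4
G (MAX): max(0, 5, 4) = 5
Root (MIN): min(5, 8, 5) = 5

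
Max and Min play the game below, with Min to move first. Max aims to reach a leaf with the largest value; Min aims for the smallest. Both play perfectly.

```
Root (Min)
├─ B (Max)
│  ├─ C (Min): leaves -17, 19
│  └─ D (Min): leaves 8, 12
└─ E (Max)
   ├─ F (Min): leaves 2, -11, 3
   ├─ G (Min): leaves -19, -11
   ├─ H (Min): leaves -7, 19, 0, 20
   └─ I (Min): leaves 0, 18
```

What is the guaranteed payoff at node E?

0

F: min(2, -11, 3) = -11
G: min(-19, -11) = -19
H: min(-7, 19, 0, 20) = -7
I: min(0, 18) = 0
E: max(-11, -19, -7, 0) = 0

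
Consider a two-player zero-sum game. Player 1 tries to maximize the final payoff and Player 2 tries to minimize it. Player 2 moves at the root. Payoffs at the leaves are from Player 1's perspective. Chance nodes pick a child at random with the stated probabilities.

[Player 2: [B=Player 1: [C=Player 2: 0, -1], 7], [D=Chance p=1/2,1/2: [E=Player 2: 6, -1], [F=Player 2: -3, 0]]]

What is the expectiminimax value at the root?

C (Player 2): min(0, -1) = -1
B (Player 1): max(-1, 7) = 7
E (Player 2): min(6, -1) = -1
F (Player 2): min(-3, 0) = -3
D (Chance): 1/2·-1 + 1/2·-3 = -2
Root (Player 2): min(7, -2) = -2

-2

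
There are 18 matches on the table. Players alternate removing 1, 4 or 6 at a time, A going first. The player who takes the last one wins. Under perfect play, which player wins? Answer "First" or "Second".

First

Positions where the player to move wins (W) vs loses (L):
i:   0  1  2  3  4  5  6  7  8  9 10 11 12 13 14 15 16 17 18
     L  W  L  W  W  L  W  L  W  W  L  W  L  W  W  L  W  L  W
Position 18 is W, so the first player wins.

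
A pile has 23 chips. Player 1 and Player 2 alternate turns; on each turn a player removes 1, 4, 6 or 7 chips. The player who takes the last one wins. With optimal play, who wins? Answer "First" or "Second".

Compute winning (W) and losing (L) positions by backward induction:
i:   0  1  2  3  4  5  6  7  8  9 10 11 12 13 14 15 16 17 18 19 20 21 22 23
     L  W  L  W  W  L  W  W  W  W  L  W  W  L  W  L  W  W  L  W  W  W  W  L
Position 23 is L, so the second player wins.

Second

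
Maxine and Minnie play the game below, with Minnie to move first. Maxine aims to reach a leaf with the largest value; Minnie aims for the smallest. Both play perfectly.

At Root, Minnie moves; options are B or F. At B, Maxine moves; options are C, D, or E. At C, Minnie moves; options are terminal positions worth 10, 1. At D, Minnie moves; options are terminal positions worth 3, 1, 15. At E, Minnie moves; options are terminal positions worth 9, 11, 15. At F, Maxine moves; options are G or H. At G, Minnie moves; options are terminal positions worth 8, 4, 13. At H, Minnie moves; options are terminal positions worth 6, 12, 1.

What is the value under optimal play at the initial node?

C (Minnie): min(10, 1) = 1
D (Minnie): min(3, 1, 15) = 1
E (Minnie): min(9, 11, 15) = 9
B (Maxine): max(1, 1, 9) = 9
G (Minnie): min(8, 4, 13) = 4
H (Minnie): min(6, 12, 1) = 1
F (Maxine): max(4, 1) = 4
Root (Minnie): min(9, 4) = 4

4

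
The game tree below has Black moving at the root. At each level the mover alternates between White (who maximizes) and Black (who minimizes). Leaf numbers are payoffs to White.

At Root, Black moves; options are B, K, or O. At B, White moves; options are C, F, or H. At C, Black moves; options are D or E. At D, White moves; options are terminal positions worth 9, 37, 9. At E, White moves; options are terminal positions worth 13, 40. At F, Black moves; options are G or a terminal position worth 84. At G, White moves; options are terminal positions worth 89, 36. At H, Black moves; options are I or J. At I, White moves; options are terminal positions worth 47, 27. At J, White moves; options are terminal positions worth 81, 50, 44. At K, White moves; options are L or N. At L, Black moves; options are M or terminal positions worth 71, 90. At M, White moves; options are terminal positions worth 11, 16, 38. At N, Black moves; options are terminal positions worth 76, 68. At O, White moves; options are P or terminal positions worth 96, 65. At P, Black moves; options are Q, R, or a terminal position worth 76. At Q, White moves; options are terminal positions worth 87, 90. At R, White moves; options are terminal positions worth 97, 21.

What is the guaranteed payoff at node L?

38

M: max(11, 16, 38) = 38
L: min(38, 71, 90) = 38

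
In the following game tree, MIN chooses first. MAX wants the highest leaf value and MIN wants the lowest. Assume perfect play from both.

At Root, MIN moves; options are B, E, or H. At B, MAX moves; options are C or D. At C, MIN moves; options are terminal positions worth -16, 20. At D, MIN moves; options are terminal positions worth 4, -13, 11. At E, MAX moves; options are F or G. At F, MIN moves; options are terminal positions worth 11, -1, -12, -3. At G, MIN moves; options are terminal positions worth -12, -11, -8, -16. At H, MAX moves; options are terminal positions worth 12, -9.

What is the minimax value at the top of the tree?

C (MIN): min(-16, 20) = -16
D (MIN): min(4, -13, 11) = -13
B (MAX): max(-16, -13) = -13
F (MIN): min(11, -1, -12, -3) = -12
G (MIN): min(-12, -11, -8, -16) = -16
E (MAX): max(-12, -16) = -12
H (MAX): max(12, -9) = 12
Root (MIN): min(-13, -12, 12) = -13

-13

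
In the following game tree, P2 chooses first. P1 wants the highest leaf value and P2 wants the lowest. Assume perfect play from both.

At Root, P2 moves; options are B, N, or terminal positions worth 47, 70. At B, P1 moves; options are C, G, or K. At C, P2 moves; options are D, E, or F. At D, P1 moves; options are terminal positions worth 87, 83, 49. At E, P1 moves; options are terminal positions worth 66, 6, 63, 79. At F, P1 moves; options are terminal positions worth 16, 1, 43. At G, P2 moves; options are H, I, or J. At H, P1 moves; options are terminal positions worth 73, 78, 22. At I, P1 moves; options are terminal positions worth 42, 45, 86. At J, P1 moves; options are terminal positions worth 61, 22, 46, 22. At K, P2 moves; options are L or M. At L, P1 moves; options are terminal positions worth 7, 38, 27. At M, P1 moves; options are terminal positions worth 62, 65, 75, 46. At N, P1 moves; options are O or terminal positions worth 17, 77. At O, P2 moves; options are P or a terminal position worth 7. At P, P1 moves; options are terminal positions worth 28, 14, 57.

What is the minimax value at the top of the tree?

47

D (P1): max(87, 83, 49) = 87
E (P1): max(66, 6, 63, 79) = 79
F (P1): max(16, 1, 43) = 43
C (P2): min(87, 79, 43) = 43
H (P1): max(73, 78, 22) = 78
I (P1): max(42, 45, 86) = 86
J (P1): max(61, 22, 46, 22) = 61
G (P2): min(78, 86, 61) = 61
L (P1): max(7, 38, 27) = 38
M (P1): max(62, 65, 75, 46) = 75
K (P2): min(38, 75) = 38
B (P1): max(43, 61, 38) = 61
P (P1): max(28, 14, 57) = 57
O (P2): min(57, 7) = 7
N (P1): max(7, 17, 77) = 77
Root (P2): min(61, 77, 47, 70) = 47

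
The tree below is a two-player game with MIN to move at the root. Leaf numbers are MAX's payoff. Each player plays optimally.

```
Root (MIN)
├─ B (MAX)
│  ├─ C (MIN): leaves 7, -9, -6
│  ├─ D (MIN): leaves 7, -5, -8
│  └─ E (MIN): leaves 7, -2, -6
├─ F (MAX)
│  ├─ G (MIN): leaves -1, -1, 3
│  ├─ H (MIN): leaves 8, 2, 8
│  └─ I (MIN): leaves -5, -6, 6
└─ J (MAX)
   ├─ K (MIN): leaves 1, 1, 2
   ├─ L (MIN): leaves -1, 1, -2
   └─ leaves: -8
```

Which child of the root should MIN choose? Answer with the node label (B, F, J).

B

C (MIN): min(7, -9, -6) = -9
D (MIN): min(7, -5, -8) = -8
E (MIN): min(7, -2, -6) = -6
B (MAX): max(-9, -8, -6) = -6
G (MIN): min(-1, -1, 3) = -1
H (MIN): min(8, 2, 8) = 2
I (MIN): min(-5, -6, 6) = -6
F (MAX): max(-1, 2, -6) = 2
K (MIN): min(1, 1, 2) = 1
L (MIN): min(-1, 1, -2) = -2
J (MAX): max(1, -2, -8) = 1
Root (MIN): min(-6, 2, 1) = -6
MIN picks the child with the lowest value: B (value -6).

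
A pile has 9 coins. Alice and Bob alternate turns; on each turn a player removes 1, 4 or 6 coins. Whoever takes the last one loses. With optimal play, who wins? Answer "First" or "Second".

Positions where the player to move wins (W) vs loses (L):
i:   0  1  2  3  4  5  6  7  8  9
     W  L  W  L  W  W  L  W  L  W
Position 9 is W, so the first player wins.

First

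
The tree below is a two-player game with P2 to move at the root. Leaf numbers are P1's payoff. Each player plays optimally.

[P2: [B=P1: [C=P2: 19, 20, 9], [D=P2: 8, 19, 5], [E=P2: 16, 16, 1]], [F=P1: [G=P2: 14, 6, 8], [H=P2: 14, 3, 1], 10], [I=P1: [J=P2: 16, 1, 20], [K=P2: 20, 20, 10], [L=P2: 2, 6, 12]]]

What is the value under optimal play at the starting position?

C (P2): min(19, 20, 9) = 9
D (P2): min(8, 19, 5) = 5
E (P2): min(16, 16, 1) = 1
B (P1): max(9, 5, 1) = 9
G (P2): min(14, 6, 8) = 6
H (P2): min(14, 3, 1) = 1
F (P1): max(6, 1, 10) = 10
J (P2): min(16, 1, 20) = 1
K (P2): min(20, 20, 10) = 10
L (P2): min(2, 6, 12) = 2
I (P1): max(1, 10, 2) = 10
Root (P2): min(9, 10, 10) = 9

9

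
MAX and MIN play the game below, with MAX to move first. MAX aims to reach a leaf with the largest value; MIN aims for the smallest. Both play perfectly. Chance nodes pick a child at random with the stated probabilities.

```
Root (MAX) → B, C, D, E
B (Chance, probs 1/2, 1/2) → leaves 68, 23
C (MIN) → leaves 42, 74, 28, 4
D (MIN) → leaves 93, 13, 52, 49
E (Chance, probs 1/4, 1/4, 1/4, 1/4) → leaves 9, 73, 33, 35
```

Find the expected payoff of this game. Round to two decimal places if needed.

B (Chance): 1/2·68 + 1/2·23 = 45.5
C (MIN): min(42, 74, 28, 4) = 4
D (MIN): min(93, 13, 52, 49) = 13
E (Chance): 1/4·9 + 1/4·73 + 1/4·33 + 1/4·35 = 37.5
Root (MAX): max(45.5, 4, 13, 37.5) = 45.5

45.5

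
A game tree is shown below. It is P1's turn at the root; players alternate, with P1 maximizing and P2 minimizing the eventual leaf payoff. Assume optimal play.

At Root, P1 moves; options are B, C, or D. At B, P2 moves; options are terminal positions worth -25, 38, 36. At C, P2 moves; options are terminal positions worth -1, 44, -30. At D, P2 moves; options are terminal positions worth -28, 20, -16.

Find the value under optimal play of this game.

B (P2): min(-25, 38, 36) = -25
C (P2): min(-1, 44, -30) = -30
D (P2): min(-28, 20, -16) = -28
Root (P1): max(-25, -30, -28) = -25

-25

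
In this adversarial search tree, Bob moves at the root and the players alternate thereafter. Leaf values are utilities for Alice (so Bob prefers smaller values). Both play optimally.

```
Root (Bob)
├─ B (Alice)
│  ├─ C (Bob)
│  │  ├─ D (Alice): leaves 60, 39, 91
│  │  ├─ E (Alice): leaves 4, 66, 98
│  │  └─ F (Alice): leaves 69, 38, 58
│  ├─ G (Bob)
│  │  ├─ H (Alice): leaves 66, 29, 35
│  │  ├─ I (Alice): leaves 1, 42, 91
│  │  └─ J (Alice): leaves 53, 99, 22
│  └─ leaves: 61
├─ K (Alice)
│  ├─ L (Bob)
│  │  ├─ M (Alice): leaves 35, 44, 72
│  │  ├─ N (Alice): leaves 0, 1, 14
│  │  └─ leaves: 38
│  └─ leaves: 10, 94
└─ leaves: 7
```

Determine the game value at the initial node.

D (Alice): max(60, 39, 91) = 91
E (Alice): max(4, 66, 98) = 98
F (Alice): max(69, 38, 58) = 69
C (Bob): min(91, 98, 69) = 69
H (Alice): max(66, 29, 35) = 66
I (Alice): max(1, 42, 91) = 91
J (Alice): max(53, 99, 22) = 99
G (Bob): min(66, 91, 99) = 66
B (Alice): max(69, 66, 61) = 69
M (Alice): max(35, 44, 72) = 72
N (Alice): max(0, 1, 14) = 14
L (Bob): min(72, 14, 38) = 14
K (Alice): max(14, 10, 94) = 94
Root (Bob): min(69, 94, 7) = 7

7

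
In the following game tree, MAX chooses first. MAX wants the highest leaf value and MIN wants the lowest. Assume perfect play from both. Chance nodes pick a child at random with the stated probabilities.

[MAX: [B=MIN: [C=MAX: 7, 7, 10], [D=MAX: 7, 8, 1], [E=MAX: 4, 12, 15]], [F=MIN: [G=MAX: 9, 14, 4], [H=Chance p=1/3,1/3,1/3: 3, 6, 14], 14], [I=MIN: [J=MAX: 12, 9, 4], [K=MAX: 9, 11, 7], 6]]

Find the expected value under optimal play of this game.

C (MAX): max(7, 7, 10) = 10
D (MAX): max(7, 8, 1) = 8
E (MAX): max(4, 12, 15) = 15
B (MIN): min(10, 8, 15) = 8
G (MAX): max(9, 14, 4) = 14
H (Chance): 1/3·3 + 1/3·6 + 1/3·14 = 7.67
F (MIN): min(14, 7.67, 14) = 7.67
J (MAX): max(12, 9, 4) = 12
K (MAX): max(9, 11, 7) = 11
I (MIN): min(12, 11, 6) = 6
Root (MAX): max(8, 7.67, 6) = 8

8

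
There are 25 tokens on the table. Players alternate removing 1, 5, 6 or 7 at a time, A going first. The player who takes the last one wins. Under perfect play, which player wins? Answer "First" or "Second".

First

W/L table (W = player to move can force a win):
i:   0  1  2  3  4  5  6  7  8  9 10 11 12 13 14 15 16 17 18 19 20 21 22 23 24 25
     L  W  L  W  L  W  W  W  W  W  W  W  L  W  L  W  L  W  W  W  W  W  W  W  L  W
Position 25 is W, so the first player wins.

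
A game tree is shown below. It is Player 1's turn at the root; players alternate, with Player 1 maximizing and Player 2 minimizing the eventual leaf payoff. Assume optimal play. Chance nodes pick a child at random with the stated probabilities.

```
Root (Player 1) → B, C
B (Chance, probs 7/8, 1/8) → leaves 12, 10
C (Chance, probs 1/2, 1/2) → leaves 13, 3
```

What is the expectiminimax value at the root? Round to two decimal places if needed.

11.75

B (Chance): 7/8·12 + 1/8·10 = 11.75
C (Chance): 1/2·13 + 1/2·3 = 8
Root (Player 1): max(11.75, 8) = 11.75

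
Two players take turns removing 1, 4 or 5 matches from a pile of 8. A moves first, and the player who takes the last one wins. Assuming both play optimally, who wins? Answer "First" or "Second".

Second

Compute winning (W) and losing (L) positions by backward induction:
i:   0  1  2  3  4  5  6  7  8
     L  W  L  W  W  W  W  W  L
Position 8 is L, so the second player wins.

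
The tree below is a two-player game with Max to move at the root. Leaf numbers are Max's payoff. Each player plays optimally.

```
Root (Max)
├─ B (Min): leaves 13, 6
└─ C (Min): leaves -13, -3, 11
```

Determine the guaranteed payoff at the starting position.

6

B (Min): min(13, 6) = 6
C (Min): min(-13, -3, 11) = -13
Root (Max): max(6, -13) = 6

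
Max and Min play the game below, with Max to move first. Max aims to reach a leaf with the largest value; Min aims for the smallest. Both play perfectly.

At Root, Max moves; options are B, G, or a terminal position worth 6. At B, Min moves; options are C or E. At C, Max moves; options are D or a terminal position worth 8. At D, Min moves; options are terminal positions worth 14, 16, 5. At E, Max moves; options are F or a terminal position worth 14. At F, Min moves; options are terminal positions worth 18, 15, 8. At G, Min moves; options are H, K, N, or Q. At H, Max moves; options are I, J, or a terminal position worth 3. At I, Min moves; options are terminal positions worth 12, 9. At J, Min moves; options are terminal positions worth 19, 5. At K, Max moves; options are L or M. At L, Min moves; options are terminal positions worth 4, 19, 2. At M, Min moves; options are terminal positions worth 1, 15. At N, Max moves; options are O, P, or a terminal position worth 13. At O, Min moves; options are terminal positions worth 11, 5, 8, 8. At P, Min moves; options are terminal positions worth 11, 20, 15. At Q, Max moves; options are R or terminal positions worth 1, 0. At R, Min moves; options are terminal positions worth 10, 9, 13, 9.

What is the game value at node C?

D: min(14, 16, 5) = 5
C: max(5, 8) = 8

8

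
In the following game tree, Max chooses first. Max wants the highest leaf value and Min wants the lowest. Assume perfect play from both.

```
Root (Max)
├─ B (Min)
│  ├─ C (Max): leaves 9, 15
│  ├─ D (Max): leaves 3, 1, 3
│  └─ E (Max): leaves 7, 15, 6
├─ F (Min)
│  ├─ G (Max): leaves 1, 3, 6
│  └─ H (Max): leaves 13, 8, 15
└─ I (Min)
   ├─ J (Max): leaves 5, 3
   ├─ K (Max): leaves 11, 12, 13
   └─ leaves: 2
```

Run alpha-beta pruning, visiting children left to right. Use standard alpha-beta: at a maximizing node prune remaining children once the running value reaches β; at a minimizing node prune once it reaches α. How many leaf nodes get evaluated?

C [α=-∞,β=+∞]: v=15
D [α=-∞,β=15]: v=3
E [α=-∞,β=3]: v=7 after child 1 ≥ β → β-cutoff, skip 2
B [α=-∞,β=+∞]: v=3
G [α=3,β=+∞]: v=6
H [α=3,β=6]: v=13 after child 1 ≥ β → β-cutoff, skip 2
F [α=3,β=+∞]: v=6
J [α=6,β=+∞]: v=5
I [α=6,β=+∞]: v=5 after child 1 ≤ α → α-cutoff, skip 2
Root [α=-∞,β=+∞]: v=6
Leaves evaluated: 12 of 20.

12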